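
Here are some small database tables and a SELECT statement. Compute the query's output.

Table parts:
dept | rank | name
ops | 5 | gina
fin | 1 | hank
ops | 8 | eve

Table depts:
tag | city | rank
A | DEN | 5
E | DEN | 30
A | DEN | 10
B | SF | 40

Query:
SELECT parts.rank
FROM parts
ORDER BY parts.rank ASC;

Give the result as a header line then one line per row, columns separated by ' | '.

== RESULT ==
parts.rank
1
5
8

Derivation:
After SELECT (3 rows):
parts.rank
5
1
8
After ORDER BY (3 rows):
parts.rank
1
5
8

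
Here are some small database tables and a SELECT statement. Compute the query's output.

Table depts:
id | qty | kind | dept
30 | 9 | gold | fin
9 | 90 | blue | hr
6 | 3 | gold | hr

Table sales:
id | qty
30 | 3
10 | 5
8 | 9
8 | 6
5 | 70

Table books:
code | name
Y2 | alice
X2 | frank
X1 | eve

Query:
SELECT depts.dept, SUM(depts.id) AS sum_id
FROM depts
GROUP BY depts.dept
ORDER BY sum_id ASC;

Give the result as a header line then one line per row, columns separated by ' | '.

== RESULT ==
depts.dept | sum_id
hr | 15
fin | 30

Derivation:
After GROUP BY (2 rows):
depts.dept | sum_id
fin | 30
hr | 15
After ORDER BY (2 rows):
depts.dept | sum_id
hr | 15
fin | 30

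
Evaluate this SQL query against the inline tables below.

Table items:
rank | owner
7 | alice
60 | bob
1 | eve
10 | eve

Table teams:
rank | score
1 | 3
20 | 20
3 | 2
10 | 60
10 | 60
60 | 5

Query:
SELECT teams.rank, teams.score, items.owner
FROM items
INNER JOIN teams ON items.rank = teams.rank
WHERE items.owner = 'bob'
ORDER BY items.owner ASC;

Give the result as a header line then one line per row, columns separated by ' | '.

After JOIN teams (4 rows):
items.rank | items.owner | teams.rank | teams.score
60 | bob | 60 | 5
1 | eve | 1 | 3
10 | eve | 10 | 60
10 | eve | 10 | 60
After WHERE (1 rows):
items.rank | items.owner | teams.rank | teams.score
60 | bob | 60 | 5
After SELECT (1 rows):
teams.rank | teams.score | items.owner
60 | 5 | bob
After ORDER BY (1 rows):
teams.rank | teams.score | items.owner
60 | 5 | bob

== RESULT ==
teams.rank | teams.score | items.owner
60 | 5 | bob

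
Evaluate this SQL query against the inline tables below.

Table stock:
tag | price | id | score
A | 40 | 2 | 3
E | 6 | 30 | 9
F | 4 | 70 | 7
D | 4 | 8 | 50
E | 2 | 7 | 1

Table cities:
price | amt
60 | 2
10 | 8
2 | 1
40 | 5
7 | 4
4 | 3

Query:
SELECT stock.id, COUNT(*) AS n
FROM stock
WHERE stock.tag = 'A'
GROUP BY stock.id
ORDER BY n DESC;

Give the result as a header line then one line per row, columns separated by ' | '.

After WHERE (1 rows):
stock.tag | stock.price | stock.id | stock.score
A | 40 | 2 | 3
After GROUP BY (1 rows):
stock.id | n
2 | 1
After ORDER BY (1 rows):
stock.id | n
2 | 1

== RESULT ==
stock.id | n
2 | 1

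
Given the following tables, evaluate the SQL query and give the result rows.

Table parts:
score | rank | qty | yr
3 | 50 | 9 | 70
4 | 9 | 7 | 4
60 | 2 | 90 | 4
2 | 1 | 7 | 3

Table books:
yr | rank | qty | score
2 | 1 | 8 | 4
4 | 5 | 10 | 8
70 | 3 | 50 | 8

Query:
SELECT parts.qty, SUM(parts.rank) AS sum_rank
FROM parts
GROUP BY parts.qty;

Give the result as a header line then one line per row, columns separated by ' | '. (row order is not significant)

== RESULT ==
parts.qty | sum_rank
9 | 50
7 | 10
90 | 2

Derivation:
After GROUP BY (3 rows):
parts.qty | sum_rank
9 | 50
7 | 10
90 | 2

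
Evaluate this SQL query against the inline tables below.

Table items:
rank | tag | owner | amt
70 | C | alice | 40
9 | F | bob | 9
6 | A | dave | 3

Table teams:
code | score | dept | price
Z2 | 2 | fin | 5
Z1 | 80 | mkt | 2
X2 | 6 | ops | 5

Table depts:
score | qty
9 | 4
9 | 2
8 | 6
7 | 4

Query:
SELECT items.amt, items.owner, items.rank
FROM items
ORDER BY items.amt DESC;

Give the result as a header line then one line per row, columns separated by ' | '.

After SELECT (3 rows):
items.amt | items.owner | items.rank
40 | alice | 70
9 | bob | 9
3 | dave | 6
After ORDER BY (3 rows):
items.amt | items.owner | items.rank
40 | alice | 70
9 | bob | 9
3 | dave | 6

== RESULT ==
items.amt | items.owner | items.rank
40 | alice | 70
9 | bob | 9
3 | dave | 6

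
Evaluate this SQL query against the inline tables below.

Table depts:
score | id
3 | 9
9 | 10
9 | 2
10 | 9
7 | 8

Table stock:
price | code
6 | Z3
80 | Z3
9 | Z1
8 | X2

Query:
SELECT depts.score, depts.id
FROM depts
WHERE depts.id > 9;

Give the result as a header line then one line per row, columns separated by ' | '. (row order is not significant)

After WHERE (1 rows):
depts.score | depts.id
9 | 10
After SELECT (1 rows):
depts.score | depts.id
9 | 10

== RESULT ==
depts.score | depts.id
9 | 10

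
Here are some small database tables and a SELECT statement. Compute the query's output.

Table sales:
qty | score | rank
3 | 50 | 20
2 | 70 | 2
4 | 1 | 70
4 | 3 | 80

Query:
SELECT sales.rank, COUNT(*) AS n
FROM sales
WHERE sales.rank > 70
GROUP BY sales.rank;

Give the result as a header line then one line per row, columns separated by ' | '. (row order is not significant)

== RESULT ==
sales.rank | n
80 | 1

Derivation:
After WHERE (1 rows):
sales.qty | sales.score | sales.rank
4 | 3 | 80
After GROUP BY (1 rows):
sales.rank | n
80 | 1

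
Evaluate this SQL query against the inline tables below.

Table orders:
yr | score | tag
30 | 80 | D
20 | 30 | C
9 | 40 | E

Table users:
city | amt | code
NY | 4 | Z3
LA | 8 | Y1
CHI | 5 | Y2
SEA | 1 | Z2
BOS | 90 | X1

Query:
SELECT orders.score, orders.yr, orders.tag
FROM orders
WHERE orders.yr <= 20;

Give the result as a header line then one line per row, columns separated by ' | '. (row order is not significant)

== RESULT ==
orders.score | orders.yr | orders.tag
30 | 20 | C
40 | 9 | E

Derivation:
After WHERE (2 rows):
orders.yr | orders.score | orders.tag
20 | 30 | C
9 | 40 | E
After SELECT (2 rows):
orders.score | orders.yr | orders.tag
30 | 20 | C
40 | 9 | E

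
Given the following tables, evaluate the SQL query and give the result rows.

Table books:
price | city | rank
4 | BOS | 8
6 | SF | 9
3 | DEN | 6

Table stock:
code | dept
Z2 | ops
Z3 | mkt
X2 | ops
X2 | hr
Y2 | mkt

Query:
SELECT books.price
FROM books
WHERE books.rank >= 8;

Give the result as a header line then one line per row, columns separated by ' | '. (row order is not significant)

After WHERE (2 rows):
books.price | books.city | books.rank
4 | BOS | 8
6 | SF | 9
After SELECT (2 rows):
books.price
4
6

== RESULT ==
books.price
4
6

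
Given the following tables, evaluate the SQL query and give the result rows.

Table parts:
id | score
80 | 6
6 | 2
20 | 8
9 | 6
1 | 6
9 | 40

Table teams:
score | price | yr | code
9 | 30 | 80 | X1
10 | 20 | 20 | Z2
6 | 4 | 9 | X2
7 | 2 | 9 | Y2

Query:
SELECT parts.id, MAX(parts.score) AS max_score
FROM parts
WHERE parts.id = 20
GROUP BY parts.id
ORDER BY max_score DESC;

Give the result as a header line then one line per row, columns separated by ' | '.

After WHERE (1 rows):
parts.id | parts.score
20 | 8
After GROUP BY (1 rows):
parts.id | max_score
20 | 8
After ORDER BY (1 rows):
parts.id | max_score
20 | 8

== RESULT ==
parts.id | max_score
20 | 8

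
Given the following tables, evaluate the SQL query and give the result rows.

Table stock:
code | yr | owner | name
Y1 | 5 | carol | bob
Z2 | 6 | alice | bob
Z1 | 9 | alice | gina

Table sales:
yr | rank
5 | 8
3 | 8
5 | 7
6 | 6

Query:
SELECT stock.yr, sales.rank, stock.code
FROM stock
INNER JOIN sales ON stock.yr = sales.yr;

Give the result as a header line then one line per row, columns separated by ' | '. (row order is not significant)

After JOIN sales (3 rows):
stock.code | stock.yr | stock.owner | stock.name | sales.yr | sales.rank
Y1 | 5 | carol | bob | 5 | 8
Y1 | 5 | carol | bob | 5 | 7
Z2 | 6 | alice | bob | 6 | 6
After SELECT (3 rows):
stock.yr | sales.rank | stock.code
5 | 8 | Y1
5 | 7 | Y1
6 | 6 | Z2

== RESULT ==
stock.yr | sales.rank | stock.code
5 | 8 | Y1
5 | 7 | Y1
6 | 6 | Z2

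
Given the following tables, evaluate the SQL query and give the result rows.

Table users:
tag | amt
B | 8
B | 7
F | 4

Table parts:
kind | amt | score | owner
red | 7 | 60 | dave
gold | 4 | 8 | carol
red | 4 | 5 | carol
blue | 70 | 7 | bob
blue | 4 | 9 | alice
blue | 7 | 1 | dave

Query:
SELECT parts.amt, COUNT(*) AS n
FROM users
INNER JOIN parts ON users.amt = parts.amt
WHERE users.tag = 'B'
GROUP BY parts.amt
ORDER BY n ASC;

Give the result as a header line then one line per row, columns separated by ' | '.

== RESULT ==
parts.amt | n
7 | 2

Derivation:
After JOIN parts (5 rows):
users.tag | users.amt | parts.kind | parts.amt | parts.score | parts.owner
B | 7 | red | 7 | 60 | dave
B | 7 | blue | 7 | 1 | dave
F | 4 | gold | 4 | 8 | carol
F | 4 | red | 4 | 5 | carol
F | 4 | blue | 4 | 9 | alice
After WHERE (2 rows):
users.tag | users.amt | parts.kind | parts.amt | parts.score | parts.owner
B | 7 | red | 7 | 60 | dave
B | 7 | blue | 7 | 1 | dave
After GROUP BY (1 rows):
parts.amt | n
7 | 2
After ORDER BY (1 rows):
parts.amt | n
7 | 2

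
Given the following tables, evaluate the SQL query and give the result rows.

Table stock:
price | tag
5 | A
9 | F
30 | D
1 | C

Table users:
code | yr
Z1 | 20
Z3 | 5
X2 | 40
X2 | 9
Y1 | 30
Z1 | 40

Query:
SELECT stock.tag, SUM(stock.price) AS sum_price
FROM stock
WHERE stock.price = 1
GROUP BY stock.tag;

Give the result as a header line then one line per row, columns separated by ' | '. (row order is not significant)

== RESULT ==
stock.tag | sum_price
C | 1

Derivation:
After WHERE (1 rows):
stock.price | stock.tag
1 | C
After GROUP BY (1 rows):
stock.tag | sum_price
C | 1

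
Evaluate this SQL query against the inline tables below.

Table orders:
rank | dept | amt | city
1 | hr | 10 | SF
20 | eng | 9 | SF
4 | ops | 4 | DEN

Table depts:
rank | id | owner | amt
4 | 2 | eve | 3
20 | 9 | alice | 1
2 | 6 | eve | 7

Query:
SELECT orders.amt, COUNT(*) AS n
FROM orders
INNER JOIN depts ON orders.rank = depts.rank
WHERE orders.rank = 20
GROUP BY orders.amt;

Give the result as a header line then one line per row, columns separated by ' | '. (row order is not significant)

After JOIN depts (2 rows):
orders.rank | orders.dept | orders.amt | orders.city | depts.rank | depts.id | depts.owner | depts.amt
20 | eng | 9 | SF | 20 | 9 | alice | 1
4 | ops | 4 | DEN | 4 | 2 | eve | 3
After WHERE (1 rows):
orders.rank | orders.dept | orders.amt | orders.city | depts.rank | depts.id | depts.owner | depts.amt
20 | eng | 9 | SF | 20 | 9 | alice | 1
After GROUP BY (1 rows):
orders.amt | n
9 | 1

== RESULT ==
orders.amt | n
9 | 1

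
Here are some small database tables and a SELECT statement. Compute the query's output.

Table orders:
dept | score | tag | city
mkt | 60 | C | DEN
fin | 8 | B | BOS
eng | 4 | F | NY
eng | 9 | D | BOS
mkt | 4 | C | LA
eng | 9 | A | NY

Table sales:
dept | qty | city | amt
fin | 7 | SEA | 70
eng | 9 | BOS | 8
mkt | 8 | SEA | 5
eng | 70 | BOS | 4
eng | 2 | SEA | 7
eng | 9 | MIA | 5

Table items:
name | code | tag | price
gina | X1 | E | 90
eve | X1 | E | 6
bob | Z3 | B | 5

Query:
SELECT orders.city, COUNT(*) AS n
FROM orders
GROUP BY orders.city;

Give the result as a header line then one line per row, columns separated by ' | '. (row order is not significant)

After GROUP BY (4 rows):
orders.city | n
DEN | 1
BOS | 2
NY | 2
LA | 1

== RESULT ==
orders.city | n
DEN | 1
BOS | 2
NY | 2
LA | 1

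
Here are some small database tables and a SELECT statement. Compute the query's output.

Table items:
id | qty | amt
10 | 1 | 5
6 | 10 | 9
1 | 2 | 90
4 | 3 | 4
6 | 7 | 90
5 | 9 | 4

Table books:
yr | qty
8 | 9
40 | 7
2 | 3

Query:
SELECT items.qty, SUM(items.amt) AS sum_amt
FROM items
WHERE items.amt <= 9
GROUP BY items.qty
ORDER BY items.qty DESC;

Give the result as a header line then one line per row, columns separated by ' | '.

After WHERE (4 rows):
items.id | items.qty | items.amt
10 | 1 | 5
6 | 10 | 9
4 | 3 | 4
5 | 9 | 4
After GROUP BY (4 rows):
items.qty | sum_amt
1 | 5
10 | 9
3 | 4
9 | 4
After ORDER BY (4 rows):
items.qty | sum_amt
10 | 9
9 | 4
3 | 4
1 | 5

== RESULT ==
items.qty | sum_amt
10 | 9
9 | 4
3 | 4
1 | 5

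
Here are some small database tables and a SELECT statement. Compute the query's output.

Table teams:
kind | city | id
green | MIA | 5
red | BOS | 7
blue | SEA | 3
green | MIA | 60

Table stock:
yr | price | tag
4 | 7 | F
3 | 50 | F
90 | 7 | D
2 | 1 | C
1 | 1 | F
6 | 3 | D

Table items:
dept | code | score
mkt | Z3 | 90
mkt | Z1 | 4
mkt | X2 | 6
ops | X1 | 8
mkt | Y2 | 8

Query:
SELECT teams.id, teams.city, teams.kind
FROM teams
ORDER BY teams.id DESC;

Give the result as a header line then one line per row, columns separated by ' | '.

After SELECT (4 rows):
teams.id | teams.city | teams.kind
5 | MIA | green
7 | BOS | red
3 | SEA | blue
60 | MIA | green
After ORDER BY (4 rows):
teams.id | teams.city | teams.kind
60 | MIA | green
7 | BOS | red
5 | MIA | green
3 | SEA | blue

== RESULT ==
teams.id | teams.city | teams.kind
60 | MIA | green
7 | BOS | red
5 | MIA | green
3 | SEA | blue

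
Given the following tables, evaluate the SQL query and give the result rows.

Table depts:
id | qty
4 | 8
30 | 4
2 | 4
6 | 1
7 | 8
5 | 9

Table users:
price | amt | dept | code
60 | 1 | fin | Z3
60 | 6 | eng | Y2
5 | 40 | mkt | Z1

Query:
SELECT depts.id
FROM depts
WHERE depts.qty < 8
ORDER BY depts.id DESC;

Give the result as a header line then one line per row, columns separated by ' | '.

== RESULT ==
depts.id
30
6
2

Derivation:
After WHERE (3 rows):
depts.id | depts.qty
30 | 4
2 | 4
6 | 1
After SELECT (3 rows):
depts.id
30
2
6
After ORDER BY (3 rows):
depts.id
30
6
2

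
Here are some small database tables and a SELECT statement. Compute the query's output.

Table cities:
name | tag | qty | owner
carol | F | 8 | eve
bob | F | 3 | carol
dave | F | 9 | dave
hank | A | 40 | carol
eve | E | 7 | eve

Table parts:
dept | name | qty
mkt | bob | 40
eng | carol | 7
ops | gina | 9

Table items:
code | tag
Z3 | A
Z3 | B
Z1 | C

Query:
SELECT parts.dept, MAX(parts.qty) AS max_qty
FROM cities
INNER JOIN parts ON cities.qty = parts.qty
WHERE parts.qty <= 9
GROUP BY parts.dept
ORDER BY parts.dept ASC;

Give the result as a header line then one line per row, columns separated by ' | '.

After JOIN parts (3 rows):
cities.name | cities.tag | cities.qty | cities.owner | parts.dept | parts.name | parts.qty
dave | F | 9 | dave | ops | gina | 9
hank | A | 40 | carol | mkt | bob | 40
eve | E | 7 | eve | eng | carol | 7
After WHERE (2 rows):
cities.name | cities.tag | cities.qty | cities.owner | parts.dept | parts.name | parts.qty
dave | F | 9 | dave | ops | gina | 9
eve | E | 7 | eve | eng | carol | 7
After GROUP BY (2 rows):
parts.dept | max_qty
ops | 9
eng | 7
After ORDER BY (2 rows):
parts.dept | max_qty
eng | 7
ops | 9

== RESULT ==
parts.dept | max_qty
eng | 7
ops | 9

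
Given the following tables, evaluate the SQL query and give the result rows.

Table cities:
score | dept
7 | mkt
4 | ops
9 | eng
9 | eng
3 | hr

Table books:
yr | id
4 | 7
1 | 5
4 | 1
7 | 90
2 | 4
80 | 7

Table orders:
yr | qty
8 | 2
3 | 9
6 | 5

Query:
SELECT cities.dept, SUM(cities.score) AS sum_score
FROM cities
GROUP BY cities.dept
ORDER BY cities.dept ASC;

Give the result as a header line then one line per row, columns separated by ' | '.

== RESULT ==
cities.dept | sum_score
eng | 18
hr | 3
mkt | 7
ops | 4

Derivation:
After GROUP BY (4 rows):
cities.dept | sum_score
mkt | 7
ops | 4
eng | 18
hr | 3
After ORDER BY (4 rows):
cities.dept | sum_score
eng | 18
hr | 3
mkt | 7
ops | 4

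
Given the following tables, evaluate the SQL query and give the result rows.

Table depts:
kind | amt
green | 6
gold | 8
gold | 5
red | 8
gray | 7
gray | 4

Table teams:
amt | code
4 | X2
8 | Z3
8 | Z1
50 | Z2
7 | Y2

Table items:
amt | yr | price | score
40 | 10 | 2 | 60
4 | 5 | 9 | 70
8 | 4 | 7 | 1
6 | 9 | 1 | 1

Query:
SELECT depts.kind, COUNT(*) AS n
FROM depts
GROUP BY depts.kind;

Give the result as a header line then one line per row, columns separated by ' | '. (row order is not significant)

After GROUP BY (4 rows):
depts.kind | n
green | 1
gold | 2
red | 1
gray | 2

== RESULT ==
depts.kind | n
green | 1
gold | 2
red | 1
gray | 2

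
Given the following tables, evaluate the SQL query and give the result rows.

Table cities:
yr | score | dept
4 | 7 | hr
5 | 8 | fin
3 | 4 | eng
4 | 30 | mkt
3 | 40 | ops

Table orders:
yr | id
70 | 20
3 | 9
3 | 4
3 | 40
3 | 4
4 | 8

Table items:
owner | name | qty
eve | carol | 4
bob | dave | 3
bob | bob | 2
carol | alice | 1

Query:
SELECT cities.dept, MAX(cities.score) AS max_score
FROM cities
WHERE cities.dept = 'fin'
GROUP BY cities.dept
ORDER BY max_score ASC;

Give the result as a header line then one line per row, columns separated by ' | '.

== RESULT ==
cities.dept | max_score
fin | 8

Derivation:
After WHERE (1 rows):
cities.yr | cities.score | cities.dept
5 | 8 | fin
After GROUP BY (1 rows):
cities.dept | max_score
fin | 8
After ORDER BY (1 rows):
cities.dept | max_score
fin | 8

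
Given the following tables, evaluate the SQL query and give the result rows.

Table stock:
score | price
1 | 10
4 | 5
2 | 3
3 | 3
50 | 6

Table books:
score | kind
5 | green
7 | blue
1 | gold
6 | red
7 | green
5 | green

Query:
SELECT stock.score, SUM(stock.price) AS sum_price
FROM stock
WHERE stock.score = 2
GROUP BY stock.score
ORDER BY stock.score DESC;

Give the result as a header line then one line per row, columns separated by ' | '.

After WHERE (1 rows):
stock.score | stock.price
2 | 3
After GROUP BY (1 rows):
stock.score | sum_price
2 | 3
After ORDER BY (1 rows):
stock.score | sum_price
2 | 3

== RESULT ==
stock.score | sum_price
2 | 3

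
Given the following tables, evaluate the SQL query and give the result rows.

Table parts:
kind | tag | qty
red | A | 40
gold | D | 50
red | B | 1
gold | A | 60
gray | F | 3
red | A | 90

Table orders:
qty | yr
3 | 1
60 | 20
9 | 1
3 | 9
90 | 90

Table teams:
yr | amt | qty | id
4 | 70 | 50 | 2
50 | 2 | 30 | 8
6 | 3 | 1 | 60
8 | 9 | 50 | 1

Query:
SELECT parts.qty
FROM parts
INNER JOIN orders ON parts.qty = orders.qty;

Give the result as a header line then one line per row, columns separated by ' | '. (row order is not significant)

== RESULT ==
parts.qty
60
3
3
90

Derivation:
After JOIN orders (4 rows):
parts.kind | parts.tag | parts.qty | orders.qty | orders.yr
gold | A | 60 | 60 | 20
gray | F | 3 | 3 | 1
gray | F | 3 | 3 | 9
red | A | 90 | 90 | 90
After SELECT (4 rows):
parts.qty
60
3
3
90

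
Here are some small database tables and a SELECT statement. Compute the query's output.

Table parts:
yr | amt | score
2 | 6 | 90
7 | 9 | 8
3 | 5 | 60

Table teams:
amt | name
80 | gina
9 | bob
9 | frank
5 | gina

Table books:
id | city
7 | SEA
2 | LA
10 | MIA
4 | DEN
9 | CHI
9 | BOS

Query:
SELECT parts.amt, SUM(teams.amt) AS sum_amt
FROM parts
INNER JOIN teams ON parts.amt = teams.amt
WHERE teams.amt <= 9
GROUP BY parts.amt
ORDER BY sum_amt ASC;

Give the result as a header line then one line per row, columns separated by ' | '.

== RESULT ==
parts.amt | sum_amt
5 | 5
9 | 18

Derivation:
After JOIN teams (3 rows):
parts.yr | parts.amt | parts.score | teams.amt | teams.name
7 | 9 | 8 | 9 | bob
7 | 9 | 8 | 9 | frank
3 | 5 | 60 | 5 | gina
After WHERE (3 rows):
parts.yr | parts.amt | parts.score | teams.amt | teams.name
7 | 9 | 8 | 9 | bob
7 | 9 | 8 | 9 | frank
3 | 5 | 60 | 5 | gina
After GROUP BY (2 rows):
parts.amt | sum_amt
9 | 18
5 | 5
After ORDER BY (2 rows):
parts.amt | sum_amt
5 | 5
9 | 18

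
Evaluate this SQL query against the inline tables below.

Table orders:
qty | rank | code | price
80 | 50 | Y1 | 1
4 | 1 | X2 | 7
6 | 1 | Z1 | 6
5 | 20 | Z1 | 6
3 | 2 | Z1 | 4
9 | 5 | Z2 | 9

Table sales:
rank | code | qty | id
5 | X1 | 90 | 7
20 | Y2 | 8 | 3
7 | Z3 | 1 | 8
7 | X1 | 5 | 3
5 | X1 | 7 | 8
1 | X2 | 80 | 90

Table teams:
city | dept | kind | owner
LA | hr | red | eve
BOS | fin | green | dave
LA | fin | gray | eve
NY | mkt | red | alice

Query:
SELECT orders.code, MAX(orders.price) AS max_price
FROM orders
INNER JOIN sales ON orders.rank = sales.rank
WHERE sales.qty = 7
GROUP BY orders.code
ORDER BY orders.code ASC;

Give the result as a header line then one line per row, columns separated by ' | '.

After JOIN sales (5 rows):
orders.qty | orders.rank | orders.code | orders.price | sales.rank | sales.code | sales.qty | sales.id
4 | 1 | X2 | 7 | 1 | X2 | 80 | 90
6 | 1 | Z1 | 6 | 1 | X2 | 80 | 90
5 | 20 | Z1 | 6 | 20 | Y2 | 8 | 3
9 | 5 | Z2 | 9 | 5 | X1 | 90 | 7
9 | 5 | Z2 | 9 | 5 | X1 | 7 | 8
After WHERE (1 rows):
orders.qty | orders.rank | orders.code | orders.price | sales.rank | sales.code | sales.qty | sales.id
9 | 5 | Z2 | 9 | 5 | X1 | 7 | 8
After GROUP BY (1 rows):
orders.code | max_price
Z2 | 9
After ORDER BY (1 rows):
orders.code | max_price
Z2 | 9

== RESULT ==
orders.code | max_price
Z2 | 9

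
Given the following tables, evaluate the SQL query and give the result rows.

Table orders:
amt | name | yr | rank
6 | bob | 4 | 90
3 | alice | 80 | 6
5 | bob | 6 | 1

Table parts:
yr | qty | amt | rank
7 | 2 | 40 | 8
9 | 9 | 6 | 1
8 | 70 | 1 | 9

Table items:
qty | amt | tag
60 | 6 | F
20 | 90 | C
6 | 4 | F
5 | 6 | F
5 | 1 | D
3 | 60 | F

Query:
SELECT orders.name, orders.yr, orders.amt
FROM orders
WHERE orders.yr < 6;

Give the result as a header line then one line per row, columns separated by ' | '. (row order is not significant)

== RESULT ==
orders.name | orders.yr | orders.amt
bob | 4 | 6

Derivation:
After WHERE (1 rows):
orders.amt | orders.name | orders.yr | orders.rank
6 | bob | 4 | 90
After SELECT (1 rows):
orders.name | orders.yr | orders.amt
bob | 4 | 6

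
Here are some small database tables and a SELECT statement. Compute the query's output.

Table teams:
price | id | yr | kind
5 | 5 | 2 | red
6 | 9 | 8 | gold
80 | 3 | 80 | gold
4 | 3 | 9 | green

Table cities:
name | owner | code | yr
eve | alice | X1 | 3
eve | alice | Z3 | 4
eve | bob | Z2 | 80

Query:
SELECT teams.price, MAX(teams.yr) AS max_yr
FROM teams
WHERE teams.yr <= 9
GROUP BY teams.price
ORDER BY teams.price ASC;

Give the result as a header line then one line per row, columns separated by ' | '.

After WHERE (3 rows):
teams.price | teams.id | teams.yr | teams.kind
5 | 5 | 2 | red
6 | 9 | 8 | gold
4 | 3 | 9 | green
After GROUP BY (3 rows):
teams.price | max_yr
5 | 2
6 | 8
4 | 9
After ORDER BY (3 rows):
teams.price | max_yr
4 | 9
5 | 2
6 | 8

== RESULT ==
teams.price | max_yr
4 | 9
5 | 2
6 | 8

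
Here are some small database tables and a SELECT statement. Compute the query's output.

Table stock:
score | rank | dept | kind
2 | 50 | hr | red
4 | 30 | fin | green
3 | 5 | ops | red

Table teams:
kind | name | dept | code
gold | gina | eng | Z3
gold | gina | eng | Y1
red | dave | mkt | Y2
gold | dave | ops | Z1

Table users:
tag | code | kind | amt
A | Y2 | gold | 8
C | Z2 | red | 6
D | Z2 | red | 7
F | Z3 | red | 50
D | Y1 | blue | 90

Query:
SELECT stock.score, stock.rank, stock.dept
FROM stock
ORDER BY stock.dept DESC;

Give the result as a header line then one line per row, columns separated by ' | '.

== RESULT ==
stock.score | stock.rank | stock.dept
3 | 5 | ops
2 | 50 | hr
4 | 30 | fin

Derivation:
After SELECT (3 rows):
stock.score | stock.rank | stock.dept
2 | 50 | hr
4 | 30 | fin
3 | 5 | ops
After ORDER BY (3 rows):
stock.score | stock.rank | stock.dept
3 | 5 | ops
2 | 50 | hr
4 | 30 | fin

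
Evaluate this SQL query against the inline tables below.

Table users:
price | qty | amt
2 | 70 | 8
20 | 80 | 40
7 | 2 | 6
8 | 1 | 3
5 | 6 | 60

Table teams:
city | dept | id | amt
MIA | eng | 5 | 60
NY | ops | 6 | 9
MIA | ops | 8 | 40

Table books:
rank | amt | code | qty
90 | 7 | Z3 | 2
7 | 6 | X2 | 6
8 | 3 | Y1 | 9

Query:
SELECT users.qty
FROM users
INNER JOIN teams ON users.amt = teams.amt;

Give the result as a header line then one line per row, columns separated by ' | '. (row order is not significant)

== RESULT ==
users.qty
80
6

Derivation:
After JOIN teams (2 rows):
users.price | users.qty | users.amt | teams.city | teams.dept | teams.id | teams.amt
20 | 80 | 40 | MIA | ops | 8 | 40
5 | 6 | 60 | MIA | eng | 5 | 60
After SELECT (2 rows):
users.qty
80
6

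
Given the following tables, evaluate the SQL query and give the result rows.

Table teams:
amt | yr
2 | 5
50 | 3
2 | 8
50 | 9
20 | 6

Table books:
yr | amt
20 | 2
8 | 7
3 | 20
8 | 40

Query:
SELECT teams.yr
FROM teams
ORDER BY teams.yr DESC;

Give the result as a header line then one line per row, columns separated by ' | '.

== RESULT ==
teams.yr
9
8
6
5
3

Derivation:
After SELECT (5 rows):
teams.yr
5
3
8
9
6
After ORDER BY (5 rows):
teams.yr
9
8
6
5
3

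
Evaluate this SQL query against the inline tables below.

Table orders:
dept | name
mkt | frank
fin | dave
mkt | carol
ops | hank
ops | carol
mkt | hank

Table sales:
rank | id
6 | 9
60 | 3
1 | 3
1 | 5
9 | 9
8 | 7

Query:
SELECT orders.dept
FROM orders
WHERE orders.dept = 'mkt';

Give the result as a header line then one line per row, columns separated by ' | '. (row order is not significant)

== RESULT ==
orders.dept
mkt
mkt
mkt

Derivation:
After WHERE (3 rows):
orders.dept | orders.name
mkt | frank
mkt | carol
mkt | hank
After SELECT (3 rows):
orders.dept
mkt
mkt
mkt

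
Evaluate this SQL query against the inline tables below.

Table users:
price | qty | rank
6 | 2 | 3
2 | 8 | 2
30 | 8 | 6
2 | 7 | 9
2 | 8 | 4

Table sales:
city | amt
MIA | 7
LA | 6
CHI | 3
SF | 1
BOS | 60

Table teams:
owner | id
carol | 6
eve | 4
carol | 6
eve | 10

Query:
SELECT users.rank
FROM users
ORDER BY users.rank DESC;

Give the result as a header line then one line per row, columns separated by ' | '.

== RESULT ==
users.rank
9
6
4
3
2

Derivation:
After SELECT (5 rows):
users.rank
3
2
6
9
4
After ORDER BY (5 rows):
users.rank
9
6
4
3
2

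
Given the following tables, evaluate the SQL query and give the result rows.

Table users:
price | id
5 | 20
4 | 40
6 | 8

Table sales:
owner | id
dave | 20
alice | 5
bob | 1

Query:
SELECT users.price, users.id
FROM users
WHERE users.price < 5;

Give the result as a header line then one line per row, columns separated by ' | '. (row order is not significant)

After WHERE (1 rows):
users.price | users.id
4 | 40
After SELECT (1 rows):
users.price | users.id
4 | 40

== RESULT ==
users.price | users.id
4 | 40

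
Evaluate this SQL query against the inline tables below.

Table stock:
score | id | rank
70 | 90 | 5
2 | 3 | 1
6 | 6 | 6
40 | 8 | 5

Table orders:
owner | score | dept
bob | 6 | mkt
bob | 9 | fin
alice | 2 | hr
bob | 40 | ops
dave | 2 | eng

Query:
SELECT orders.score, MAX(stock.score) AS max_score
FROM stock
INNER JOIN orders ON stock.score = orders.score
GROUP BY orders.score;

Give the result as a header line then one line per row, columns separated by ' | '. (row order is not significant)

== RESULT ==
orders.score | max_score
2 | 2
6 | 6
40 | 40

Derivation:
After JOIN orders (4 rows):
stock.score | stock.id | stock.rank | orders.owner | orders.score | orders.dept
2 | 3 | 1 | alice | 2 | hr
2 | 3 | 1 | dave | 2 | eng
6 | 6 | 6 | bob | 6 | mkt
40 | 8 | 5 | bob | 40 | ops
After GROUP BY (3 rows):
orders.score | max_score
2 | 2
6 | 6
40 | 40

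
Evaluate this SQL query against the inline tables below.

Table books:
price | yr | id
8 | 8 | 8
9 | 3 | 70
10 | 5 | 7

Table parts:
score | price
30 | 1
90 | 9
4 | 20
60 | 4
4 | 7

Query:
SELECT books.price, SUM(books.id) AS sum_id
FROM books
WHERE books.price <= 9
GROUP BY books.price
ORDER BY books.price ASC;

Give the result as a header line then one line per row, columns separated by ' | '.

== RESULT ==
books.price | sum_id
8 | 8
9 | 70

Derivation:
After WHERE (2 rows):
books.price | books.yr | books.id
8 | 8 | 8
9 | 3 | 70
After GROUP BY (2 rows):
books.price | sum_id
8 | 8
9 | 70
After ORDER BY (2 rows):
books.price | sum_id
8 | 8
9 | 70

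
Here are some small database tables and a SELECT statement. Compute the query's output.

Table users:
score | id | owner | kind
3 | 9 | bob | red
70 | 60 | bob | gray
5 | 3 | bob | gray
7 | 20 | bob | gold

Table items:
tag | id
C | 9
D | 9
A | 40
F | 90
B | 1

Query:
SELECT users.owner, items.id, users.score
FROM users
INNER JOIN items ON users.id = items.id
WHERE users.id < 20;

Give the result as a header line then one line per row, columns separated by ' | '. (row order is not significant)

After JOIN items (2 rows):
users.score | users.id | users.owner | users.kind | items.tag | items.id
3 | 9 | bob | red | C | 9
3 | 9 | bob | red | D | 9
After WHERE (2 rows):
users.score | users.id | users.owner | users.kind | items.tag | items.id
3 | 9 | bob | red | C | 9
3 | 9 | bob | red | D | 9
After SELECT (2 rows):
users.owner | items.id | users.score
bob | 9 | 3
bob | 9 | 3

== RESULT ==
users.owner | items.id | users.score
bob | 9 | 3
bob | 9 | 3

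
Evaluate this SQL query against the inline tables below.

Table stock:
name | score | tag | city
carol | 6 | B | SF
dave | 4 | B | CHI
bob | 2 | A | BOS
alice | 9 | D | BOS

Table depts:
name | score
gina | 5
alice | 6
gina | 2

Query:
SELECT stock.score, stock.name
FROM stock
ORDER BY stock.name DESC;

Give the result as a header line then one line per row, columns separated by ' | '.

After SELECT (4 rows):
stock.score | stock.name
6 | carol
4 | dave
2 | bob
9 | alice
After ORDER BY (4 rows):
stock.score | stock.name
4 | dave
6 | carol
2 | bob
9 | alice

== RESULT ==
stock.score | stock.name
4 | dave
6 | carol
2 | bob
9 | alice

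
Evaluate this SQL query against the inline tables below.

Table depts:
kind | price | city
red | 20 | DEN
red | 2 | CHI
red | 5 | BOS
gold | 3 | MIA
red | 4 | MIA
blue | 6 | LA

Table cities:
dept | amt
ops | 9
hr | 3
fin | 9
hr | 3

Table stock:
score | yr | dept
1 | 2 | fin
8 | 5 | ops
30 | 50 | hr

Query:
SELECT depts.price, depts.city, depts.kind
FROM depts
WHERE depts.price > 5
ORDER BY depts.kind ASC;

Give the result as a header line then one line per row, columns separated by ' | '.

After WHERE (2 rows):
depts.kind | depts.price | depts.city
red | 20 | DEN
blue | 6 | LA
After SELECT (2 rows):
depts.price | depts.city | depts.kind
20 | DEN | red
6 | LA | blue
After ORDER BY (2 rows):
depts.price | depts.city | depts.kind
6 | LA | blue
20 | DEN | red

== RESULT ==
depts.price | depts.city | depts.kind
6 | LA | blue
20 | DEN | red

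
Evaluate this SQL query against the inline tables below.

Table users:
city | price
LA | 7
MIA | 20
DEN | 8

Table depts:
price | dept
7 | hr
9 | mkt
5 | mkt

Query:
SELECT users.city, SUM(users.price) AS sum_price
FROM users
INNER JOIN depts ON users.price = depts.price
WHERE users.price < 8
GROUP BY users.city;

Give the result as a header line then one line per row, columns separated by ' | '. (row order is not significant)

== RESULT ==
users.city | sum_price
LA | 7

Derivation:
After JOIN depts (1 rows):
users.city | users.price | depts.price | depts.dept
LA | 7 | 7 | hr
After WHERE (1 rows):
users.city | users.price | depts.price | depts.dept
LA | 7 | 7 | hr
After GROUP BY (1 rows):
users.city | sum_price
LA | 7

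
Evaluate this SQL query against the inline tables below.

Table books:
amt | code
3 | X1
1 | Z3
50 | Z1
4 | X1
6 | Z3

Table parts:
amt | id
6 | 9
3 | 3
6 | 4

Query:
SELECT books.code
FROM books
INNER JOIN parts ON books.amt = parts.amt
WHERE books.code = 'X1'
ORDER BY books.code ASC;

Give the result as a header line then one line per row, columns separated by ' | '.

== RESULT ==
books.code
X1

Derivation:
After JOIN parts (3 rows):
books.amt | books.code | parts.amt | parts.id
3 | X1 | 3 | 3
6 | Z3 | 6 | 9
6 | Z3 | 6 | 4
After WHERE (1 rows):
books.amt | books.code | parts.amt | parts.id
3 | X1 | 3 | 3
After SELECT (1 rows):
books.code
X1
After ORDER BY (1 rows):
books.code
X1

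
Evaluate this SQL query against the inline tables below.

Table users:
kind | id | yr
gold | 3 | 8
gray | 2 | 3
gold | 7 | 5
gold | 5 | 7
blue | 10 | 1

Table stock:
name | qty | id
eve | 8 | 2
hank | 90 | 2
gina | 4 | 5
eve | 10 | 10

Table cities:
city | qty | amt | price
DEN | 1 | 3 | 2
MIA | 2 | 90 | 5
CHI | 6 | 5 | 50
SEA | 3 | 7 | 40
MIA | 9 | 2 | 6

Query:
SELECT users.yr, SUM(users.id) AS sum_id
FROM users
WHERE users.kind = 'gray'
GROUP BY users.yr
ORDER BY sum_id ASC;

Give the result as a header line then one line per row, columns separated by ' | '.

== RESULT ==
users.yr | sum_id
3 | 2

Derivation:
After WHERE (1 rows):
users.kind | users.id | users.yr
gray | 2 | 3
After GROUP BY (1 rows):
users.yr | sum_id
3 | 2
After ORDER BY (1 rows):
users.yr | sum_id
3 | 2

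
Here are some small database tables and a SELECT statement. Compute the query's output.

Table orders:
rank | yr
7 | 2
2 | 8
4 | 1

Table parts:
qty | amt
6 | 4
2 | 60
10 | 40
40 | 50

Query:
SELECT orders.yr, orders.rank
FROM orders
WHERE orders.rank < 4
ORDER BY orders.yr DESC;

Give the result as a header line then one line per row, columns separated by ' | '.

== RESULT ==
orders.yr | orders.rank
8 | 2

Derivation:
After WHERE (1 rows):
orders.rank | orders.yr
2 | 8
After SELECT (1 rows):
orders.yr | orders.rank
8 | 2
After ORDER BY (1 rows):
orders.yr | orders.rank
8 | 2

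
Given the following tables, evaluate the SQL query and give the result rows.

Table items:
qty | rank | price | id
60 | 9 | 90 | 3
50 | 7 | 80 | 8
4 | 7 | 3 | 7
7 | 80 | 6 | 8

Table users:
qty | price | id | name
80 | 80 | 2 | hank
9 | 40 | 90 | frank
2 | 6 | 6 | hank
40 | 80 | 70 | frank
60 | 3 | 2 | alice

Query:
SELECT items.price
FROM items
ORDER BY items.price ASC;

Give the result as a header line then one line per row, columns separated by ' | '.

After SELECT (4 rows):
items.price
90
80
3
6
After ORDER BY (4 rows):
items.price
3
6
80
90

== RESULT ==
items.price
3
6
80
90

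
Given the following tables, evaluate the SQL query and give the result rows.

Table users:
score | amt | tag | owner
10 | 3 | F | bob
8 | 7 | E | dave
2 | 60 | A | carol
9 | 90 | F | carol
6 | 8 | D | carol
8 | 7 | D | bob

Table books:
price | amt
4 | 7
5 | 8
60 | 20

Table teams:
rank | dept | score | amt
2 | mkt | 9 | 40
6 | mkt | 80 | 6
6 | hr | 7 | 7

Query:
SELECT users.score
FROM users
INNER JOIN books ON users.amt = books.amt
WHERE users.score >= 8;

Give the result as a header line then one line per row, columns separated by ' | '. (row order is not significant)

After JOIN books (3 rows):
users.score | users.amt | users.tag | users.owner | books.price | books.amt
8 | 7 | E | dave | 4 | 7
6 | 8 | D | carol | 5 | 8
8 | 7 | D | bob | 4 | 7
After WHERE (2 rows):
users.score | users.amt | users.tag | users.owner | books.price | books.amt
8 | 7 | E | dave | 4 | 7
8 | 7 | D | bob | 4 | 7
After SELECT (2 rows):
users.score
8
8

== RESULT ==
users.score
8
8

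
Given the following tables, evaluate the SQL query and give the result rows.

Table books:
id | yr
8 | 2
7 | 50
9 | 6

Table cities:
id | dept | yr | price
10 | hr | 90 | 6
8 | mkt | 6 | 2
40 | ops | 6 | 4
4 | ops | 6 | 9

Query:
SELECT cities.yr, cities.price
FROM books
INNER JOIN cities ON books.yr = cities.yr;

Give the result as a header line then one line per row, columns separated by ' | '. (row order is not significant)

After JOIN cities (3 rows):
books.id | books.yr | cities.id | cities.dept | cities.yr | cities.price
9 | 6 | 8 | mkt | 6 | 2
9 | 6 | 40 | ops | 6 | 4
9 | 6 | 4 | ops | 6 | 9
After SELECT (3 rows):
cities.yr | cities.price
6 | 2
6 | 4
6 | 9

== RESULT ==
cities.yr | cities.price
6 | 2
6 | 4
6 | 9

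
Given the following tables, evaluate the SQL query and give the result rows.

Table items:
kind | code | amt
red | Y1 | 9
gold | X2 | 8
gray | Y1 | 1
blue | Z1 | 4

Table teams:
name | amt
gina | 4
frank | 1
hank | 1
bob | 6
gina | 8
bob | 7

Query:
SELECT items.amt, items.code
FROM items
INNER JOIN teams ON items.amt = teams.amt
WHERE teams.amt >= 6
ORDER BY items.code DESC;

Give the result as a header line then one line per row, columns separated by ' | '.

== RESULT ==
items.amt | items.code
8 | X2

Derivation:
After JOIN teams (4 rows):
items.kind | items.code | items.amt | teams.name | teams.amt
gold | X2 | 8 | gina | 8
gray | Y1 | 1 | frank | 1
gray | Y1 | 1 | hank | 1
blue | Z1 | 4 | gina | 4
After WHERE (1 rows):
items.kind | items.code | items.amt | teams.name | teams.amt
gold | X2 | 8 | gina | 8
After SELECT (1 rows):
items.amt | items.code
8 | X2
After ORDER BY (1 rows):
items.amt | items.code
8 | X2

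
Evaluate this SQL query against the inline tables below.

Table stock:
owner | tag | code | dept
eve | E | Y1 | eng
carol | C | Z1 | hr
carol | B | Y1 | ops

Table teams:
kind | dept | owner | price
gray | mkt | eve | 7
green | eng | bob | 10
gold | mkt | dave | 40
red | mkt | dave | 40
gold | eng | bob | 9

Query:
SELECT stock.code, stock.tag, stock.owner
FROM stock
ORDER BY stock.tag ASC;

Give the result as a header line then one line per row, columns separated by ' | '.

== RESULT ==
stock.code | stock.tag | stock.owner
Y1 | B | carol
Z1 | C | carol
Y1 | E | eve

Derivation:
After SELECT (3 rows):
stock.code | stock.tag | stock.owner
Y1 | E | eve
Z1 | C | carol
Y1 | B | carol
After ORDER BY (3 rows):
stock.code | stock.tag | stock.owner
Y1 | B | carol
Z1 | C | carol
Y1 | E | eve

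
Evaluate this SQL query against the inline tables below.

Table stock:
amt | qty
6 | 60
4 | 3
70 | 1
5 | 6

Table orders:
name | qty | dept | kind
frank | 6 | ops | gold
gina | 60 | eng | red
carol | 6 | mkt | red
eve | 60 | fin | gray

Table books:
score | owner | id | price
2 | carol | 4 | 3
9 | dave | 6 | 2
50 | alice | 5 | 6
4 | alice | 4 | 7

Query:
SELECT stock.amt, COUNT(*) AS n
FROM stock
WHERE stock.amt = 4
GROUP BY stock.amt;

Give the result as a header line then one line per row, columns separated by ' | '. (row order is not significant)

== RESULT ==
stock.amt | n
4 | 1

Derivation:
After WHERE (1 rows):
stock.amt | stock.qty
4 | 3
After GROUP BY (1 rows):
stock.amt | n
4 | 1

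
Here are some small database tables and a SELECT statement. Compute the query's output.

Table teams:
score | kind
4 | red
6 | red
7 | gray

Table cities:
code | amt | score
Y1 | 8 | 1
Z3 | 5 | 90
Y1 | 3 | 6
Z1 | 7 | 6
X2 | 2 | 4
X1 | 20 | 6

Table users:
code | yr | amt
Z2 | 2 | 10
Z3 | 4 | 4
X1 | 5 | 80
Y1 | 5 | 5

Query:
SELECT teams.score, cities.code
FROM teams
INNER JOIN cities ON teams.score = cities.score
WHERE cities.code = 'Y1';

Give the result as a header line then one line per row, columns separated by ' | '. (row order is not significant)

After JOIN cities (4 rows):
teams.score | teams.kind | cities.code | cities.amt | cities.score
4 | red | X2 | 2 | 4
6 | red | Y1 | 3 | 6
6 | red | Z1 | 7 | 6
6 | red | X1 | 20 | 6
After WHERE (1 rows):
teams.score | teams.kind | cities.code | cities.amt | cities.score
6 | red | Y1 | 3 | 6
After SELECT (1 rows):
teams.score | cities.code
6 | Y1

== RESULT ==
teams.score | cities.code
6 | Y1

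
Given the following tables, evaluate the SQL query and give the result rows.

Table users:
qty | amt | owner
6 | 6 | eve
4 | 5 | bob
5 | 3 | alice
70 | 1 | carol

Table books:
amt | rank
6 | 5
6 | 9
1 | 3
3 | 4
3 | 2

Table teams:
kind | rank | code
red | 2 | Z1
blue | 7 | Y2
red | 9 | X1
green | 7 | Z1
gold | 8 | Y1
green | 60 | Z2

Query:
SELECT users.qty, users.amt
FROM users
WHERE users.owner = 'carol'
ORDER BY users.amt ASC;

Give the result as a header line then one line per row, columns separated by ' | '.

== RESULT ==
users.qty | users.amt
70 | 1

Derivation:
After WHERE (1 rows):
users.qty | users.amt | users.owner
70 | 1 | carol
After SELECT (1 rows):
users.qty | users.amt
70 | 1
After ORDER BY (1 rows):
users.qty | users.amt
70 | 1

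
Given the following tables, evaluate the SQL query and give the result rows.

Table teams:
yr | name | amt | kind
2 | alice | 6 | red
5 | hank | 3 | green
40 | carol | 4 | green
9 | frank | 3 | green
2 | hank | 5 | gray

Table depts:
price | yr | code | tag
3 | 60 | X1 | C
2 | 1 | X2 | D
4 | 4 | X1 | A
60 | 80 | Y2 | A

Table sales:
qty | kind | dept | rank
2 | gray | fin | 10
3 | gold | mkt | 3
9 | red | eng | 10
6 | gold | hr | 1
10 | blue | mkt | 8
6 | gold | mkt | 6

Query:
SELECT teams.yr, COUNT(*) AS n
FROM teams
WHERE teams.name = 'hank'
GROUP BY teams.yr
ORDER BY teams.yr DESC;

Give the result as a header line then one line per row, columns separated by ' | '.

== RESULT ==
teams.yr | n
5 | 1
2 | 1

Derivation:
After WHERE (2 rows):
teams.yr | teams.name | teams.amt | teams.kind
5 | hank | 3 | green
2 | hank | 5 | gray
After GROUP BY (2 rows):
teams.yr | n
5 | 1
2 | 1
After ORDER BY (2 rows):
teams.yr | n
5 | 1
2 | 1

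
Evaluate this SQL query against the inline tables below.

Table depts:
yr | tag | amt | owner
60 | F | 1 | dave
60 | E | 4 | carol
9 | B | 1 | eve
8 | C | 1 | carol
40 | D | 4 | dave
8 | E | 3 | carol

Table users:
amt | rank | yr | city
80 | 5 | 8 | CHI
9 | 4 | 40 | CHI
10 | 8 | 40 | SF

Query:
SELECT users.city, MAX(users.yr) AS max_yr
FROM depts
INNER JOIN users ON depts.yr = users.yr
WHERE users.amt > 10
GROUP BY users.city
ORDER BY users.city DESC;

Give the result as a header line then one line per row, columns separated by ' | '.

After JOIN users (4 rows):
depts.yr | depts.tag | depts.amt | depts.owner | users.amt | users.rank | users.yr | users.city
8 | C | 1 | carol | 80 | 5 | 8 | CHI
40 | D | 4 | dave | 9 | 4 | 40 | CHI
40 | D | 4 | dave | 10 | 8 | 40 | SF
8 | E | 3 | carol | 80 | 5 | 8 | CHI
After WHERE (2 rows):
depts.yr | depts.tag | depts.amt | depts.owner | users.amt | users.rank | users.yr | users.city
8 | C | 1 | carol | 80 | 5 | 8 | CHI
8 | E | 3 | carol | 80 | 5 | 8 | CHI
After GROUP BY (1 rows):
users.city | max_yr
CHI | 8
After ORDER BY (1 rows):
users.city | max_yr
CHI | 8

== RESULT ==
users.city | max_yr
CHI | 8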